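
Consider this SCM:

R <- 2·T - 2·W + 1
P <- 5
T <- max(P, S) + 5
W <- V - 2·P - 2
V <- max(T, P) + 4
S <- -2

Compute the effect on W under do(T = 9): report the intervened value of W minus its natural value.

-1

do(T=9) replaces the equation T <- max(P, S) + 5 with the constant T = 9.
V = max(T, P) + 4  [with T=9, P=5]  = 13
W = V - 2·P - 2  [with V=13, P=5]  = 1
Without intervention: T = max(P, S) + 5  [with P=5, S=-2]  = 10; V = max(T, P) + 4  [with T=10, P=5]  = 14; W = V - 2·P - 2  [with V=14, P=5]  = 2.
Change = 1 − 2 = -1.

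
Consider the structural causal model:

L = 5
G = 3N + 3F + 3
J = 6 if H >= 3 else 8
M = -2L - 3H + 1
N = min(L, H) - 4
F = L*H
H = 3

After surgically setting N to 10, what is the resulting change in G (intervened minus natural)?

33

The intervention breaks the incoming arrows to N: N = min(L, H) - 4 no longer applies, and N = 10.
F = L*H  [with L=5, H=3]  = 15
G = 3N + 3F + 3  [with N=10, F=15]  = 78
Without intervention: N = min(L, H) - 4  [with L=5, H=3]  = -1; F = L*H  [with L=5, H=3]  = 15; G = 3N + 3F + 3  [with N=-1, F=15]  = 45.
Change = 78 − 45 = 33.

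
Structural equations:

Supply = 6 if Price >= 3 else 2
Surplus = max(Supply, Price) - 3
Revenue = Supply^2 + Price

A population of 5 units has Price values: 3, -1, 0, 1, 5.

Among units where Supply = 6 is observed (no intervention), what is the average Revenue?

Conditioning on Supply=6 selects the 2 unit(s) with Price ∈ {3, 5}. Their Revenue values: 39, 41. Mean = 40.

40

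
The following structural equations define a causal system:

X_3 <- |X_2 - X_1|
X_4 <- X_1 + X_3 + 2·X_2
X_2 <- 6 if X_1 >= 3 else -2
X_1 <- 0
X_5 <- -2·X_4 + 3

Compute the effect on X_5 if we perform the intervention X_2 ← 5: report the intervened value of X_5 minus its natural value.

-34

do(X_2=5) replaces the equation X_2 <- 6 if X_1 >= 3 else -2 with the constant X_2 = 5.
X_3 = |X_2 - X_1|  [with X_2=5, X_1=0]  = 5
X_4 = X_1 + X_3 + 2·X_2  [with X_1=0, X_3=5, X_2=5]  = 15
X_5 = -2·X_4 + 3  [with X_4=15]  = -27
Without intervention: X_2 = 6 if X_1 >= 3 else -2  [with X_1=0]  = -2; X_3 = |X_2 - X_1|  [with X_2=-2, X_1=0]  = 2; X_4 = X_1 + X_3 + 2·X_2  [with X_1=0, X_3=2, X_2=-2]  = -2; X_5 = -2·X_4 + 3  [with X_4=-2]  = 7.
Change = -27 − 7 = -34.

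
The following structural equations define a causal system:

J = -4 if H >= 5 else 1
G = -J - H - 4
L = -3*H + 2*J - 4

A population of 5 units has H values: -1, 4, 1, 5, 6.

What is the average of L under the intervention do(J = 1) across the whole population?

The intervention sets J=1 in all 5 units regardless of H. Recomputing L per unit gives 1, -14, -5, -17, -20; average -11.

-11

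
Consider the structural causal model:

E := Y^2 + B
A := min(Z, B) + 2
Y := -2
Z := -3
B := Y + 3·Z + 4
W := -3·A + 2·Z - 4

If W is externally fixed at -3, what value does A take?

-5

do(W=-3) replaces the equation W := -3·A + 2·Z - 4 with the constant W = -3.
Since A is not a descendant of the intervened variable, it is unaffected.
B = Y + 3·Z + 4  [with Y=-2, Z=-3]  = -7
A = min(Z, B) + 2  [with Z=-3, B=-7]  = -5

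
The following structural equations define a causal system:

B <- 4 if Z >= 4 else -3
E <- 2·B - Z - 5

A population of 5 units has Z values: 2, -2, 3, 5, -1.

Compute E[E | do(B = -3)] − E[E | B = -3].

do(B=-3) breaks B's dependence on Z. With B=-3 fixed, E across the units is -13, -9, -14, -16, -10, mean -12.4.
Conditioning on B=-3 selects the 4 unit(s) with Z ∈ {2, -2, 3, -1}. Their E values: -13, -9, -14, -10. Mean = -11.5.
Difference = -12.4 − (-11.5) = -0.9.

-0.9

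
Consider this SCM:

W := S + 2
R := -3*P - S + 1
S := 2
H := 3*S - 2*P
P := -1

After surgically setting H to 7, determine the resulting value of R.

Under do(H=7), the mechanism H := 3*S - 2*P is discarded; H is fixed at 7.
Since R is not a descendant of the intervened variable, it is unaffected.
R = -3*P - S + 1  [with P=-1, S=2]  = 2

2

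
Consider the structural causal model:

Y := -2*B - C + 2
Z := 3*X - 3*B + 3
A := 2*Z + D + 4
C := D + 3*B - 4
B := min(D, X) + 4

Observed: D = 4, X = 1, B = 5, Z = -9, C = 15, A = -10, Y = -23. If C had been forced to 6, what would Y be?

Under do(C=6), the mechanism C := D + 3*B - 4 is discarded; C is fixed at 6.
B = min(D, X) + 4  [with D=4, X=1]  = 5
Y = -2*B - C + 2  [with B=5, C=6]  = -14

-14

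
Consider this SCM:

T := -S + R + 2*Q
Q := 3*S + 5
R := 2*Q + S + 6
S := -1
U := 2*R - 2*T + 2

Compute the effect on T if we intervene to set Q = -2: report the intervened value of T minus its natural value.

Under do(Q=-2), the mechanism Q := 3*S + 5 is discarded; Q is fixed at -2.
R = 2*Q + S + 6  [with Q=-2, S=-1]  = 1
T = -S + R + 2*Q  [with S=-1, R=1, Q=-2]  = -2
Without intervention: Q = 3*S + 5  [with S=-1]  = 2; R = 2*Q + S + 6  [with Q=2, S=-1]  = 9; T = -S + R + 2*Q  [with S=-1, R=9, Q=2]  = 14.
Change = -2 − 14 = -16.

-16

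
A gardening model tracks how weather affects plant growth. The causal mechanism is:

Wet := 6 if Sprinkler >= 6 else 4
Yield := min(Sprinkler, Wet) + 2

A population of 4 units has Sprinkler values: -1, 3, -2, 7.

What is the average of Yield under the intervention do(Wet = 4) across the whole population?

do(Wet=4) breaks Wet's dependence on Sprinkler. With Wet=4 fixed, Yield across the units is 1, 5, 0, 6, mean 3.

3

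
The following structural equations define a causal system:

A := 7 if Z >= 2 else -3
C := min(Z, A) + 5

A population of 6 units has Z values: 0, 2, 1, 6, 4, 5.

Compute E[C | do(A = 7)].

Every unit gets A=7 under the intervention. C values become 5, 7, 6, 11, 9, 10; E[C|do(A=7)] = 8.

8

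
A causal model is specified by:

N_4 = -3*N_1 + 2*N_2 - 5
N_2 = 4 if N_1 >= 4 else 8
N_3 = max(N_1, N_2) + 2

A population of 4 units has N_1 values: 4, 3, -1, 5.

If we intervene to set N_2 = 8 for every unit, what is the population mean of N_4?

do(N_2=8) breaks N_2's dependence on N_1. With N_2=8 fixed, N_4 across the units is -1, 2, 14, -4, mean 2.75.

2.75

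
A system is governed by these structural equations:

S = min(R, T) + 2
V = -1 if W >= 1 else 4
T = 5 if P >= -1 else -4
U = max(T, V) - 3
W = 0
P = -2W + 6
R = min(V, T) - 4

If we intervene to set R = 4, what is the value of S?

6

Under do(R=4), the mechanism R = min(V, T) - 4 is discarded; R is fixed at 4.
P = -2W + 6  [with W=0]  = 6
T = 5 if P >= -1 else -4  [with P=6]  = 5
S = min(R, T) + 2  [with R=4, T=5]  = 6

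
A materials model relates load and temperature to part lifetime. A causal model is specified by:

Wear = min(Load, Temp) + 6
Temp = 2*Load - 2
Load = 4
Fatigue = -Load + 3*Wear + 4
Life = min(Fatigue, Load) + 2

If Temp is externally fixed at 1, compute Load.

Under do(Temp=1), the mechanism Temp = 2*Load - 2 is discarded; Temp is fixed at 1.
Load is not downstream of the intervention, so its value is determined by the original equations.

4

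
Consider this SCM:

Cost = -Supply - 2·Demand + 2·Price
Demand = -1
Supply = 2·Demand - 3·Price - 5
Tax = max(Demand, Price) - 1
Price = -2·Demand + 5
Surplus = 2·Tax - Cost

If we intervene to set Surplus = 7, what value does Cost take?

44

do(Surplus=7) replaces the equation Surplus = 2·Tax - Cost with the constant Surplus = 7.
No directed path runs from Surplus to Cost, so Cost keeps its natural value.
Price = -2·Demand + 5  [with Demand=-1]  = 7
Supply = 2·Demand - 3·Price - 5  [with Demand=-1, Price=7]  = -28
Cost = -Supply - 2·Demand + 2·Price  [with Supply=-28, Demand=-1, Price=7]  = 44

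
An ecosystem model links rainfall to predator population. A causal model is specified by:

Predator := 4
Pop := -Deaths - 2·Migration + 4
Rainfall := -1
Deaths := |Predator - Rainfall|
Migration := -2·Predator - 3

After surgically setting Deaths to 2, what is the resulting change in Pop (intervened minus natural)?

3

do(Deaths=2) replaces the equation Deaths := |Predator - Rainfall| with the constant Deaths = 2.
Migration = -2·Predator - 3  [with Predator=4]  = -11
Pop = -Deaths - 2·Migration + 4  [with Deaths=2, Migration=-11]  = 24
Without intervention: Deaths = |Predator - Rainfall|  [with Predator=4, Rainfall=-1]  = 5; Migration = -2·Predator - 3  [with Predator=4]  = -11; Pop = -Deaths - 2·Migration + 4  [with Deaths=5, Migration=-11]  = 21.
Change = 24 − 21 = 3.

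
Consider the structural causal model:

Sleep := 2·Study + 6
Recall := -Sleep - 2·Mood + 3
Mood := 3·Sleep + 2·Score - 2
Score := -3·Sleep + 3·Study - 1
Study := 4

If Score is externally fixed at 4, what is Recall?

do(Score=4) replaces the equation Score := -3·Sleep + 3·Study - 1 with the constant Score = 4.
Sleep = 2·Study + 6  [with Study=4]  = 14
Mood = 3·Sleep + 2·Score - 2  [with Sleep=14, Score=4]  = 48
Recall = -Sleep - 2·Mood + 3  [with Sleep=14, Mood=48]  = -107

-107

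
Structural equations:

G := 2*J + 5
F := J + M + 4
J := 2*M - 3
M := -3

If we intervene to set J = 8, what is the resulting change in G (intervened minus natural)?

Under do(J=8), the mechanism J := 2*M - 3 is discarded; J is fixed at 8.
G = 2*J + 5  [with J=8]  = 21
Without intervention: J = 2*M - 3  [with M=-3]  = -9; G = 2*J + 5  [with J=-9]  = -13.
Change = 21 − (-13) = 34.

34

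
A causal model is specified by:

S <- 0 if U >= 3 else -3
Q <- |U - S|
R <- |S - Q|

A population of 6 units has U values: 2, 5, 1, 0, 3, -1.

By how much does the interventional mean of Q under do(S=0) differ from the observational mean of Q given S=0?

-2

The intervention sets S=0 in all 6 units regardless of U. Recomputing Q per unit gives 2, 5, 1, 0, 3, 1; average 2.
Conditioning on S=0 selects the 2 unit(s) with U ∈ {5, 3}. Their Q values: 5, 3. Mean = 4.
Difference = 2 − 4 = -2.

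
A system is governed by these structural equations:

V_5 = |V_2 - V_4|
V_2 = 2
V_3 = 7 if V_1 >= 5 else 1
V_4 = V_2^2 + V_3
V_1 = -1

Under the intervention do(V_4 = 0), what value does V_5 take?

Intervening sets V_4 = 0 and removes its equation (V_4 = V_2^2 + V_3).
V_5 = |V_2 - V_4|  [with V_2=2, V_4=0]  = 2

2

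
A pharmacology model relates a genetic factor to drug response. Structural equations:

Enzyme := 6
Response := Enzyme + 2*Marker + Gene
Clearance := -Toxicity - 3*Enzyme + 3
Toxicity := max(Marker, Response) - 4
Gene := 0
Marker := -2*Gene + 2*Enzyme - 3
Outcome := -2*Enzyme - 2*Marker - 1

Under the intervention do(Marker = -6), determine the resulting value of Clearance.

The intervention breaks the incoming arrows to Marker: Marker := -2*Gene + 2*Enzyme - 3 no longer applies, and Marker = -6.
Response = Enzyme + 2*Marker + Gene  [with Enzyme=6, Marker=-6, Gene=0]  = -6
Toxicity = max(Marker, Response) - 4  [with Marker=-6, Response=-6]  = -10
Clearance = -Toxicity - 3*Enzyme + 3  [with Toxicity=-10, Enzyme=6]  = -5

-5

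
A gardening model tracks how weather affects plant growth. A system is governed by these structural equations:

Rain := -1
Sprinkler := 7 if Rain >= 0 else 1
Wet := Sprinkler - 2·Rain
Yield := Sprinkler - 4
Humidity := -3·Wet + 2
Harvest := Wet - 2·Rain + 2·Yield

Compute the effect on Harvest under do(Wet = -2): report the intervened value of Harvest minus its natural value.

-5

The intervention breaks the incoming arrows to Wet: Wet := Sprinkler - 2·Rain no longer applies, and Wet = -2.
Sprinkler = 7 if Rain >= 0 else 1  [with Rain=-1]  = 1
Yield = Sprinkler - 4  [with Sprinkler=1]  = -3
Harvest = Wet - 2·Rain + 2·Yield  [with Wet=-2, Rain=-1, Yield=-3]  = -6
Without intervention: Sprinkler = 7 if Rain >= 0 else 1  [with Rain=-1]  = 1; Wet = Sprinkler - 2·Rain  [with Sprinkler=1, Rain=-1]  = 3; Yield = Sprinkler - 4  [with Sprinkler=1]  = -3; Harvest = Wet - 2·Rain + 2·Yield  [with Wet=3, Rain=-1, Yield=-3]  = -1.
Change = -6 − (-1) = -5.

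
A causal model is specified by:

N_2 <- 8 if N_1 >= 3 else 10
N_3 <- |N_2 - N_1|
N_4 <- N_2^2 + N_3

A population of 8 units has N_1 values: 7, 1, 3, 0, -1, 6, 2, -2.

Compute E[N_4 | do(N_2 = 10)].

do(N_2=10) breaks N_2's dependence on N_1. With N_2=10 fixed, N_4 across the units is 103, 109, 107, 110, 111, 104, 108, 112, mean 108.

108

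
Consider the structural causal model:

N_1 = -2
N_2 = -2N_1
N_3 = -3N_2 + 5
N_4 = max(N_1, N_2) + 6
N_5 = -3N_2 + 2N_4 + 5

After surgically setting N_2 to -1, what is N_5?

18

do(N_2=-1) replaces the equation N_2 = -2N_1 with the constant N_2 = -1.
N_4 = max(N_1, N_2) + 6  [with N_1=-2, N_2=-1]  = 5
N_5 = -3N_2 + 2N_4 + 5  [with N_2=-1, N_4=5]  = 18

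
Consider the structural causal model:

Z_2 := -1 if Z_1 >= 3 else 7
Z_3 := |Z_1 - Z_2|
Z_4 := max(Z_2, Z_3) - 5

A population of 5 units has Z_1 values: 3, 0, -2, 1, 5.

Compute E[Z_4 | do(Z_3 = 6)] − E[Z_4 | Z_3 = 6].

Every unit gets Z_3=6 under the intervention. Z_4 values become 1, 2, 2, 2, 1; E[Z_4|do(Z_3=6)] = 1.6.
Observing Z_3=6 restricts to units where Z_3's equation naturally yields 6: Z_1 ∈ {1, 5}. In that subpopulation Z_4 = 2, 1, mean 1.5.
Difference = 1.6 − 1.5 = 0.1.

0.1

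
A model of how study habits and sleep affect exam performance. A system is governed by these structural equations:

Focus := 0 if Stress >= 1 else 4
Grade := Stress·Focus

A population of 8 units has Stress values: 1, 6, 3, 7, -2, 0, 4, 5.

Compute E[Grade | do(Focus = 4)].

12

The intervention sets Focus=4 in all 8 units regardless of Stress. Recomputing Grade per unit gives 4, 24, 12, 28, -8, 0, 16, 20; average 12.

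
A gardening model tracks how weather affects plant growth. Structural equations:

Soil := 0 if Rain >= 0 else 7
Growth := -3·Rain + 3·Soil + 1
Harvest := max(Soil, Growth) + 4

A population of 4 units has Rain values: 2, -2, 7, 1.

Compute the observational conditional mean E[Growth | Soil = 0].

Conditioning on Soil=0 selects the 3 unit(s) with Rain ∈ {2, 7, 1}. Their Growth values: -5, -20, -2. Mean = -9.

-9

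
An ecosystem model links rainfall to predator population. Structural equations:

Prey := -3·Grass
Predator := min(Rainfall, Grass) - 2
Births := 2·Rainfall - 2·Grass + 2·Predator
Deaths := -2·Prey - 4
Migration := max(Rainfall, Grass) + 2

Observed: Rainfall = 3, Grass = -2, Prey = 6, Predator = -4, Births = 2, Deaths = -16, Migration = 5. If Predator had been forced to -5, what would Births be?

Intervening sets Predator = -5 and removes its equation (Predator := min(Rainfall, Grass) - 2).
Births = 2·Rainfall - 2·Grass + 2·Predator  [with Rainfall=3, Grass=-2, Predator=-5]  = 0

0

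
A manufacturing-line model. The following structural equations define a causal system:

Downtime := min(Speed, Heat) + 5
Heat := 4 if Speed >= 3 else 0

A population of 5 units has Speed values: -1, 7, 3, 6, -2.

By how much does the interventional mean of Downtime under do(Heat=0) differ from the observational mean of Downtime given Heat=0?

do(Heat=0) breaks Heat's dependence on Speed. With Heat=0 fixed, Downtime across the units is 4, 5, 5, 5, 3, mean 4.4.
Conditioning on Heat=0 selects the 2 unit(s) with Speed ∈ {-1, -2}. Their Downtime values: 4, 3. Mean = 3.5.
Difference = 4.4 − 3.5 = 0.9.

0.9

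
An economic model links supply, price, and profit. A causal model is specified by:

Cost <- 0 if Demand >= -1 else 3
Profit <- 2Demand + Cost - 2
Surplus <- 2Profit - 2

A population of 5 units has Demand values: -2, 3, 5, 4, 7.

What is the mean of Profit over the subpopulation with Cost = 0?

Observing Cost=0 restricts to units where Cost's equation naturally yields 0: Demand ∈ {3, 5, 4, 7}. In that subpopulation Profit = 4, 8, 6, 12, mean 7.5.

7.5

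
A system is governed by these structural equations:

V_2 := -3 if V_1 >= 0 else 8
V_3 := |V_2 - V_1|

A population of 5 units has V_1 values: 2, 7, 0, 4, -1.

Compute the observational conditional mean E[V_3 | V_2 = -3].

E[V_3|V_2=-3] averages over only the 4 units with V_2=-3 (V_1 = 2, 7, 0, 4): V_3 = 5, 10, 3, 7, mean 6.25.

6.25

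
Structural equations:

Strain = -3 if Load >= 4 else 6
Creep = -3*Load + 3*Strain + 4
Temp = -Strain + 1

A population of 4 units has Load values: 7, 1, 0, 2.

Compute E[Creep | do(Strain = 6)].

Every unit gets Strain=6 under the intervention. Creep values become 1, 19, 22, 16; E[Creep|do(Strain=6)] = 14.5.

14.5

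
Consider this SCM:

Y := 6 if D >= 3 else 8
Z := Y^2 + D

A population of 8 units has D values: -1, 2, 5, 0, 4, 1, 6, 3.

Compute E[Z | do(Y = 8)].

Every unit gets Y=8 under the intervention. Z values become 63, 66, 69, 64, 68, 65, 70, 67; E[Z|do(Y=8)] = 66.5.

66.5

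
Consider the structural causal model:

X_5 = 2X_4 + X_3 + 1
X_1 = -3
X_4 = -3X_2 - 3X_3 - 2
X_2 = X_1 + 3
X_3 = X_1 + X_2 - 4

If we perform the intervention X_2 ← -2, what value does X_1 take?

-3

Under do(X_2=-2), the mechanism X_2 = X_1 + 3 is discarded; X_2 is fixed at -2.
X_1 is not downstream of the intervention, so its value is determined by the original equations.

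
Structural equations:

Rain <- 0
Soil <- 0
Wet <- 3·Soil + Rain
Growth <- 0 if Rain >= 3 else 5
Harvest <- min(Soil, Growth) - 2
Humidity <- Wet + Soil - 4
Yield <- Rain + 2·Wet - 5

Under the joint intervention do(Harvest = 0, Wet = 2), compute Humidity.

Under do(Harvest = 0, Wet = 2), each intervened variable's structural equation is replaced by its fixed value.
Humidity = Wet + Soil - 4  [with Wet=2, Soil=0]  = -2

-2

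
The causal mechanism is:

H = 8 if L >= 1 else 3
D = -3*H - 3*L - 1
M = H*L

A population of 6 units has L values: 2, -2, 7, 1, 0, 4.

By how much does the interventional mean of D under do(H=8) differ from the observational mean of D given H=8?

4.5

Every unit gets H=8 under the intervention. D values become -31, -19, -46, -28, -25, -37; E[D|do(H=8)] = -31.
Observing H=8 restricts to units where H's equation naturally yields 8: L ∈ {2, 7, 1, 4}. In that subpopulation D = -31, -46, -28, -37, mean -35.5.
Difference = -31 − (-35.5) = 4.5.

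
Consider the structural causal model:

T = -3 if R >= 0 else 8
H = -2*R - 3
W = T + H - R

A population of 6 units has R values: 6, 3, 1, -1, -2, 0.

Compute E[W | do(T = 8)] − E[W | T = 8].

-8

Under do(T=8), T's equation is replaced by T=8 for every unit. Per-unit W: -13, -4, 2, 8, 11, 5. Mean = 1.5.
E[W|T=8] averages over only the 2 units with T=8 (R = -1, -2): W = 8, 11, mean 9.5.
Difference = 1.5 − 9.5 = -8.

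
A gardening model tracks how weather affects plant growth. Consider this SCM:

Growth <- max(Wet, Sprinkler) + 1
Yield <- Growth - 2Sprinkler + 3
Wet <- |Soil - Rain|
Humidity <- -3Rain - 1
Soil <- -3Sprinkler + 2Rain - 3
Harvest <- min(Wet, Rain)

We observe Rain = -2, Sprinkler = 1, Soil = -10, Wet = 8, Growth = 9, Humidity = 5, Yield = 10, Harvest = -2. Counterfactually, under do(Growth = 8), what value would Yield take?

9

Under do(Growth=8), the mechanism Growth <- max(Wet, Sprinkler) + 1 is discarded; Growth is fixed at 8.
Yield = Growth - 2Sprinkler + 3  [with Growth=8, Sprinkler=1]  = 9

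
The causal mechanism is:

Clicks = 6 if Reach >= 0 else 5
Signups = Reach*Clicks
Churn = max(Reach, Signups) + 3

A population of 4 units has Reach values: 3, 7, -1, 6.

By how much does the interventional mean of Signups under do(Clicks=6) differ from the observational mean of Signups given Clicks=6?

-9.5

Every unit gets Clicks=6 under the intervention. Signups values become 18, 42, -6, 36; E[Signups|do(Clicks=6)] = 22.5.
Observing Clicks=6 restricts to units where Clicks's equation naturally yields 6: Reach ∈ {3, 7, 6}. In that subpopulation Signups = 18, 42, 36, mean 32.
Difference = 22.5 − 32 = -9.5.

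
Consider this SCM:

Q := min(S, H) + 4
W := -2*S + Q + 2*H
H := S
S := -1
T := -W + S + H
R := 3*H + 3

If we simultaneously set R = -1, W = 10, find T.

-12

Setting R = -1, W = 10 by intervention discards those variables' equations.
H = S  [with S=-1]  = -1
T = -W + S + H  [with W=10, S=-1, H=-1]  = -12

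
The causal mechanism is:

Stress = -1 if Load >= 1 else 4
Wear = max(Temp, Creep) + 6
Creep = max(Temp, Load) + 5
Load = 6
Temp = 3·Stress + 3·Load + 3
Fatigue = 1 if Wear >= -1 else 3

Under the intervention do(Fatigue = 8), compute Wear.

29

do(Fatigue=8) replaces the equation Fatigue = 1 if Wear >= -1 else 3 with the constant Fatigue = 8.
Since Wear is not a descendant of the intervened variable, it is unaffected.
Stress = -1 if Load >= 1 else 4  [with Load=6]  = -1
Temp = 3·Stress + 3·Load + 3  [with Stress=-1, Load=6]  = 18
Creep = max(Temp, Load) + 5  [with Temp=18, Load=6]  = 23
Wear = max(Temp, Creep) + 6  [with Temp=18, Creep=23]  = 29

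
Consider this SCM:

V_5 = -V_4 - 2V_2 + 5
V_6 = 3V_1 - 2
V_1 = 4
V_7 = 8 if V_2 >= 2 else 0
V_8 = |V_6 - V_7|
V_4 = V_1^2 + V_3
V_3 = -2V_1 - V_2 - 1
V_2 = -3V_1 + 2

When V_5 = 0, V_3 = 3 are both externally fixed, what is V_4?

19

Under do(V_5 = 0, V_3 = 3), each intervened variable's structural equation is replaced by its fixed value.
V_4 = V_1^2 + V_3  [with V_1=4, V_3=3]  = 19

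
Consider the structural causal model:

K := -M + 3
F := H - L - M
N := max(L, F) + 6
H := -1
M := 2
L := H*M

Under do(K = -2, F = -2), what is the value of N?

Setting K = -2, F = -2 by intervention discards those variables' equations.
L = H*M  [with H=-1, M=2]  = -2
N = max(L, F) + 6  [with L=-2, F=-2]  = 4

4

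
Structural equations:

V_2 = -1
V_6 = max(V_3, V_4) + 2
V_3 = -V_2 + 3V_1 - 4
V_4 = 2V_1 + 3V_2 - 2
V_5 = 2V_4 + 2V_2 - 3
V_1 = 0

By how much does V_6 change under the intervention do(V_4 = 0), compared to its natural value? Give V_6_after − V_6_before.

3

Under do(V_4=0), the mechanism V_4 = 2V_1 + 3V_2 - 2 is discarded; V_4 is fixed at 0.
V_3 = -V_2 + 3V_1 - 4  [with V_2=-1, V_1=0]  = -3
V_6 = max(V_3, V_4) + 2  [with V_3=-3, V_4=0]  = 2
Without intervention: V_3 = -V_2 + 3V_1 - 4  [with V_2=-1, V_1=0]  = -3; V_4 = 2V_1 + 3V_2 - 2  [with V_1=0, V_2=-1]  = -5; V_6 = max(V_3, V_4) + 2  [with V_3=-3, V_4=-5]  = -1.
Change = 2 − (-1) = 3.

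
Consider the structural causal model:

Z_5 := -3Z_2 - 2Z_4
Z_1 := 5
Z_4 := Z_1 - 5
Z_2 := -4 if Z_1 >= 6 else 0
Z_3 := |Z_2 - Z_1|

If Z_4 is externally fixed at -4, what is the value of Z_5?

Intervening sets Z_4 = -4 and removes its equation (Z_4 := Z_1 - 5).
Z_2 = -4 if Z_1 >= 6 else 0  [with Z_1=5]  = 0
Z_5 = -3Z_2 - 2Z_4  [with Z_2=0, Z_4=-4]  = 8

8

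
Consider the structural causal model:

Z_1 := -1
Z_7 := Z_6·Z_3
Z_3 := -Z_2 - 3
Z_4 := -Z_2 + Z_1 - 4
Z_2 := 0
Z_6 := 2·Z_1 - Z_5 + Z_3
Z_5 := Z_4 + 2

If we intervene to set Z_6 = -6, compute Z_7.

18

Intervening sets Z_6 = -6 and removes its equation (Z_6 := 2·Z_1 - Z_5 + Z_3).
Z_3 = -Z_2 - 3  [with Z_2=0]  = -3
Z_7 = Z_6·Z_3  [with Z_6=-6, Z_3=-3]  = 18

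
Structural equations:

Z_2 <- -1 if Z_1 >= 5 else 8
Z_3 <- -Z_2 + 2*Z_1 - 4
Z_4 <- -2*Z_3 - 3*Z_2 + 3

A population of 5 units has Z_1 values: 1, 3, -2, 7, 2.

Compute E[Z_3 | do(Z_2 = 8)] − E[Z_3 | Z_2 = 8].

2.4

The intervention sets Z_2=8 in all 5 units regardless of Z_1. Recomputing Z_3 per unit gives -10, -6, -16, 2, -8; average -7.6.
Observing Z_2=8 restricts to units where Z_2's equation naturally yields 8: Z_1 ∈ {1, 3, -2, 2}. In that subpopulation Z_3 = -10, -6, -16, -8, mean -10.
Difference = -7.6 − (-10) = 2.4.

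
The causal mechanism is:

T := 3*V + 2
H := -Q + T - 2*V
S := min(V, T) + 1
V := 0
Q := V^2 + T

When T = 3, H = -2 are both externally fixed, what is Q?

The joint intervention fixes T = 3, H = -2, removing each variable's own equation.
Q = V^2 + T  [with V=0, T=3]  = 3

3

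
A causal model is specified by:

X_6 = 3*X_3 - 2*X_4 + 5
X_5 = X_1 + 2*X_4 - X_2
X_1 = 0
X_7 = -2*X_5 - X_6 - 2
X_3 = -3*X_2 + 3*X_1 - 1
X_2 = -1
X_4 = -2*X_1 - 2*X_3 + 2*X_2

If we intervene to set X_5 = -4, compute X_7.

Under do(X_5=-4), the mechanism X_5 = X_1 + 2*X_4 - X_2 is discarded; X_5 is fixed at -4.
X_3 = -3*X_2 + 3*X_1 - 1  [with X_2=-1, X_1=0]  = 2
X_4 = -2*X_1 - 2*X_3 + 2*X_2  [with X_1=0, X_3=2, X_2=-1]  = -6
X_6 = 3*X_3 - 2*X_4 + 5  [with X_3=2, X_4=-6]  = 23
X_7 = -2*X_5 - X_6 - 2  [with X_5=-4, X_6=23]  = -17

-17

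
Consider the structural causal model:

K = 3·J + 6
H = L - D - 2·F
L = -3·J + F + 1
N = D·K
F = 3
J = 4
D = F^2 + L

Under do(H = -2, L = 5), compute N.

Under do(H = -2, L = 5), each intervened variable's structural equation is replaced by its fixed value.
D = F^2 + L  [with F=3, L=5]  = 14
K = 3·J + 6  [with J=4]  = 18
N = D·K  [with D=14, K=18]  = 252

252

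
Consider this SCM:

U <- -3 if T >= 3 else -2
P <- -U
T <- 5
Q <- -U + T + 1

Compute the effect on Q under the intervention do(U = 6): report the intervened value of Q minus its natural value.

-9

The intervention breaks the incoming arrows to U: U <- -3 if T >= 3 else -2 no longer applies, and U = 6.
Q = -U + T + 1  [with U=6, T=5]  = 0
Without intervention: U = -3 if T >= 3 else -2  [with T=5]  = -3; Q = -U + T + 1  [with U=-3, T=5]  = 9.
Change = 0 − 9 = -9.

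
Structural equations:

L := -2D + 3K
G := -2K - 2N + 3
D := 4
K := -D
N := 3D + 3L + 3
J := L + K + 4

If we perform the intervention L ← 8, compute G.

-67

do(L=8) replaces the equation L := -2D + 3K with the constant L = 8.
K = -D  [with D=4]  = -4
N = 3D + 3L + 3  [with D=4, L=8]  = 39
G = -2K - 2N + 3  [with K=-4, N=39]  = -67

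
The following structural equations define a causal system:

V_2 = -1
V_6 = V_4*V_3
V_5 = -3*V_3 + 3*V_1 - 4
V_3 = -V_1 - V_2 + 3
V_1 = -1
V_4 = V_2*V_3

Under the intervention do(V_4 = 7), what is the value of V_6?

Under do(V_4=7), the mechanism V_4 = V_2*V_3 is discarded; V_4 is fixed at 7.
V_3 = -V_1 - V_2 + 3  [with V_1=-1, V_2=-1]  = 5
V_6 = V_4*V_3  [with V_4=7, V_3=5]  = 35

35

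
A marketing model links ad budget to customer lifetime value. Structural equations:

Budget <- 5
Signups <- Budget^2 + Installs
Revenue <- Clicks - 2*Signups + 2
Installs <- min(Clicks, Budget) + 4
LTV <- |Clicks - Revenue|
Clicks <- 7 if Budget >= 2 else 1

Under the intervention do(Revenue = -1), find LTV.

The intervention breaks the incoming arrows to Revenue: Revenue <- Clicks - 2*Signups + 2 no longer applies, and Revenue = -1.
Clicks = 7 if Budget >= 2 else 1  [with Budget=5]  = 7
LTV = |Clicks - Revenue|  [with Clicks=7, Revenue=-1]  = 8

8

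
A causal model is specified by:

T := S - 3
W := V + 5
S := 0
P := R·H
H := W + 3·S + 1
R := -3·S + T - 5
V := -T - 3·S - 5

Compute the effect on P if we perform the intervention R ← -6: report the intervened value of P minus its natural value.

The intervention breaks the incoming arrows to R: R := -3·S + T - 5 no longer applies, and R = -6.
T = S - 3  [with S=0]  = -3
V = -T - 3·S - 5  [with T=-3, S=0]  = -2
W = V + 5  [with V=-2]  = 3
H = W + 3·S + 1  [with W=3, S=0]  = 4
P = R·H  [with R=-6, H=4]  = -24
Without intervention: T = S - 3  [with S=0]  = -3; R = -3·S + T - 5  [with S=0, T=-3]  = -8; V = -T - 3·S - 5  [with T=-3, S=0]  = -2; W = V + 5  [with V=-2]  = 3; H = W + 3·S + 1  [with W=3, S=0]  = 4; P = R·H  [with R=-8, H=4]  = -32.
Change = -24 − (-32) = 8.

8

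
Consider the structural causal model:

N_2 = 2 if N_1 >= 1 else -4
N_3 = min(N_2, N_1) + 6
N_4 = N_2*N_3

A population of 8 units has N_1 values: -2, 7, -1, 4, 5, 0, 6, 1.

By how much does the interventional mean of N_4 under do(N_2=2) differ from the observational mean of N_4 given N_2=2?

Every unit gets N_2=2 under the intervention. N_4 values become 8, 16, 10, 16, 16, 12, 16, 14; E[N_4|do(N_2=2)] = 13.5.
Conditioning on N_2=2 selects the 5 unit(s) with N_1 ∈ {7, 4, 5, 6, 1}. Their N_4 values: 16, 16, 16, 16, 14. Mean = 15.6.
Difference = 13.5 − 15.6 = -2.1.

-2.1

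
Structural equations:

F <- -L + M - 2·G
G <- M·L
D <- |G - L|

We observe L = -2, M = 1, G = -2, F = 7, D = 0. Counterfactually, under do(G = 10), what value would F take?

-17

The intervention breaks the incoming arrows to G: G <- M·L no longer applies, and G = 10.
F = -L + M - 2·G  [with L=-2, M=1, G=10]  = -17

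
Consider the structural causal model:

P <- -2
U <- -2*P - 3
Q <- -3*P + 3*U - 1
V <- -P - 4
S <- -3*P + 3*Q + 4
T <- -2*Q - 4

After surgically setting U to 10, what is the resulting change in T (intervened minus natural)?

-54

Under do(U=10), the mechanism U <- -2*P - 3 is discarded; U is fixed at 10.
Q = -3*P + 3*U - 1  [with P=-2, U=10]  = 35
T = -2*Q - 4  [with Q=35]  = -74
Without intervention: U = -2*P - 3  [with P=-2]  = 1; Q = -3*P + 3*U - 1  [with P=-2, U=1]  = 8; T = -2*Q - 4  [with Q=8]  = -20.
Change = -74 − (-20) = -54.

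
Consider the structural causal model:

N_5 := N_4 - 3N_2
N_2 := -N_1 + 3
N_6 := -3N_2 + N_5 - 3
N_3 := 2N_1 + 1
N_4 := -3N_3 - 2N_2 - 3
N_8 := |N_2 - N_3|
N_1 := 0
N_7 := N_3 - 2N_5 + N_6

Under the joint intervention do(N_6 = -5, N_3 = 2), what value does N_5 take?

-24

Under do(N_6 = -5, N_3 = 2), each intervened variable's structural equation is replaced by its fixed value.
N_2 = -N_1 + 3  [with N_1=0]  = 3
N_4 = -3N_3 - 2N_2 - 3  [with N_3=2, N_2=3]  = -15
N_5 = N_4 - 3N_2  [with N_4=-15, N_2=3]  = -24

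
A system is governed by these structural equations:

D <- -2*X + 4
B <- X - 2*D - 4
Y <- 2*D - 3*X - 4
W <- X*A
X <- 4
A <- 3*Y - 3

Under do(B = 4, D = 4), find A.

The joint intervention fixes B = 4, D = 4, removing each variable's own equation.
Y = 2*D - 3*X - 4  [with D=4, X=4]  = -8
A = 3*Y - 3  [with Y=-8]  = -27

-27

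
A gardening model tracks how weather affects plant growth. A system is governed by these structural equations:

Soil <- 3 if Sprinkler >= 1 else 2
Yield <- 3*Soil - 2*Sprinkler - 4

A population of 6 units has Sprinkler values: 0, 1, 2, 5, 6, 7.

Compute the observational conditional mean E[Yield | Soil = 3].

Conditioning on Soil=3 selects the 5 unit(s) with Sprinkler ∈ {1, 2, 5, 6, 7}. Their Yield values: 3, 1, -5, -7, -9. Mean = -3.4.

-3.4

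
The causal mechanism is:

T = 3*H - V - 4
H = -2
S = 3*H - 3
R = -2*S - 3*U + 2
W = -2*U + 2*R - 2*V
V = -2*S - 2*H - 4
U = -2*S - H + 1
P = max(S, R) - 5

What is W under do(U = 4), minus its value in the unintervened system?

The intervention breaks the incoming arrows to U: U = -2*S - H + 1 no longer applies, and U = 4.
S = 3*H - 3  [with H=-2]  = -9
V = -2*S - 2*H - 4  [with S=-9, H=-2]  = 18
R = -2*S - 3*U + 2  [with S=-9, U=4]  = 8
W = -2*U + 2*R - 2*V  [with U=4, R=8, V=18]  = -28
Without intervention: S = 3*H - 3  [with H=-2]  = -9; U = -2*S - H + 1  [with S=-9, H=-2]  = 21; V = -2*S - 2*H - 4  [with S=-9, H=-2]  = 18; R = -2*S - 3*U + 2  [with S=-9, U=21]  = -43; W = -2*U + 2*R - 2*V  [with U=21, R=-43, V=18]  = -164.
Change = -28 − (-164) = 136.

136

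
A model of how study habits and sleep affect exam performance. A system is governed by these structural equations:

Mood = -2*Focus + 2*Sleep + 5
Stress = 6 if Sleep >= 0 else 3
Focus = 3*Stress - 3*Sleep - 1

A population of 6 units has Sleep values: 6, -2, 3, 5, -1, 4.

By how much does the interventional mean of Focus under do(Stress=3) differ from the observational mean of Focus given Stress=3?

-12

Every unit gets Stress=3 under the intervention. Focus values become -10, 14, -1, -7, 11, -4; E[Focus|do(Stress=3)] = 0.5.
Observing Stress=3 restricts to units where Stress's equation naturally yields 3: Sleep ∈ {-2, -1}. In that subpopulation Focus = 14, 11, mean 12.5.
Difference = 0.5 − 12.5 = -12.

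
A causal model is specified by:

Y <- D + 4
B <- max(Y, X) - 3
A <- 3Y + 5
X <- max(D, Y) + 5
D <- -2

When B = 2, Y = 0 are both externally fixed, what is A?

5

Setting B = 2, Y = 0 by intervention discards those variables' equations.
A = 3Y + 5  [with Y=0]  = 5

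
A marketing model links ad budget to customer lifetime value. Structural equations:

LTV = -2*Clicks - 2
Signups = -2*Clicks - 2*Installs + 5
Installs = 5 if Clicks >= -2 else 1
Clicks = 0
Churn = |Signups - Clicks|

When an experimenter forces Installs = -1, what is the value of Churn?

Under do(Installs=-1), the mechanism Installs = 5 if Clicks >= -2 else 1 is discarded; Installs is fixed at -1.
Signups = -2*Clicks - 2*Installs + 5  [with Clicks=0, Installs=-1]  = 7
Churn = |Signups - Clicks|  [with Signups=7, Clicks=0]  = 7

7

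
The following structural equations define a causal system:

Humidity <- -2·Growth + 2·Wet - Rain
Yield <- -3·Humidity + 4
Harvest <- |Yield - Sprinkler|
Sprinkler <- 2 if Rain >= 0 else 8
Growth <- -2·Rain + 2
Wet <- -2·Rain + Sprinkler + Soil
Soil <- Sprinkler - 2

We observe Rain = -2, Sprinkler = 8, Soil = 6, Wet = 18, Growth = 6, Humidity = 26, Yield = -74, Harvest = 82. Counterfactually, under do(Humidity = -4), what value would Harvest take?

Intervening sets Humidity = -4 and removes its equation (Humidity <- -2·Growth + 2·Wet - Rain).
Sprinkler = 2 if Rain >= 0 else 8  [with Rain=-2]  = 8
Yield = -3·Humidity + 4  [with Humidity=-4]  = 16
Harvest = |Yield - Sprinkler|  [with Yield=16, Sprinkler=8]  = 8

8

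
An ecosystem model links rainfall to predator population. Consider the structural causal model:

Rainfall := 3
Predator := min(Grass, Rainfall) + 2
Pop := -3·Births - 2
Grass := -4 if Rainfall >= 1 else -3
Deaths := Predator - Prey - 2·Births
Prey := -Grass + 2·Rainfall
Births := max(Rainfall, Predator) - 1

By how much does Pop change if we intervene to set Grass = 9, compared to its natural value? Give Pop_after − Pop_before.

Under do(Grass=9), the mechanism Grass := -4 if Rainfall >= 1 else -3 is discarded; Grass is fixed at 9.
Predator = min(Grass, Rainfall) + 2  [with Grass=9, Rainfall=3]  = 5
Births = max(Rainfall, Predator) - 1  [with Rainfall=3, Predator=5]  = 4
Pop = -3·Births - 2  [with Births=4]  = -14
Without intervention: Grass = -4 if Rainfall >= 1 else -3  [with Rainfall=3]  = -4; Predator = min(Grass, Rainfall) + 2  [with Grass=-4, Rainfall=3]  = -2; Births = max(Rainfall, Predator) - 1  [with Rainfall=3, Predator=-2]  = 2; Pop = -3·Births - 2  [with Births=2]  = -8.
Change = -14 − (-8) = -6.

-6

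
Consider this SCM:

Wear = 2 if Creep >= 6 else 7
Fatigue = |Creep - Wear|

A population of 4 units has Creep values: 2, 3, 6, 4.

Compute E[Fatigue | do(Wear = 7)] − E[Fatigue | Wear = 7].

Every unit gets Wear=7 under the intervention. Fatigue values become 5, 4, 1, 3; E[Fatigue|do(Wear=7)] = 3.25.
Conditioning on Wear=7 selects the 3 unit(s) with Creep ∈ {2, 3, 4}. Their Fatigue values: 5, 4, 3. Mean = 4.
Difference = 3.25 − 4 = -0.75.

-0.75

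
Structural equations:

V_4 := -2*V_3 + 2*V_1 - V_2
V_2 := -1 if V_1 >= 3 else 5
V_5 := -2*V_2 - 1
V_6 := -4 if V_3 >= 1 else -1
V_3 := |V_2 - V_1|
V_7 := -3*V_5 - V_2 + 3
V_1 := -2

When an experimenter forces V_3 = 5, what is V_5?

-11

do(V_3=5) replaces the equation V_3 := |V_2 - V_1| with the constant V_3 = 5.
V_5 is not downstream of the intervention, so its value is determined by the original equations.
V_2 = -1 if V_1 >= 3 else 5  [with V_1=-2]  = 5
V_5 = -2*V_2 - 1  [with V_2=5]  = -11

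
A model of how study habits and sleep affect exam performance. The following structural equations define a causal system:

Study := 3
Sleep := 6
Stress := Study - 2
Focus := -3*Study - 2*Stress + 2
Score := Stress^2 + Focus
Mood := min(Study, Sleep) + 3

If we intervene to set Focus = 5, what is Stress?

1

Under do(Focus=5), the mechanism Focus := -3*Study - 2*Stress + 2 is discarded; Focus is fixed at 5.
Since Stress is not a descendant of the intervened variable, it is unaffected.
Stress = Study - 2  [with Study=3]  = 1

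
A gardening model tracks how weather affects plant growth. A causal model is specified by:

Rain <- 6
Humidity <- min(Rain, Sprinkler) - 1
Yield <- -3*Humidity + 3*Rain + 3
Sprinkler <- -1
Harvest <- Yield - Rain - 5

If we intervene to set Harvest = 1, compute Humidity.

do(Harvest=1) replaces the equation Harvest <- Yield - Rain - 5 with the constant Harvest = 1.
Humidity is not downstream of the intervention, so its value is determined by the original equations.
Humidity = min(Rain, Sprinkler) - 1  [with Rain=6, Sprinkler=-1]  = -2

-2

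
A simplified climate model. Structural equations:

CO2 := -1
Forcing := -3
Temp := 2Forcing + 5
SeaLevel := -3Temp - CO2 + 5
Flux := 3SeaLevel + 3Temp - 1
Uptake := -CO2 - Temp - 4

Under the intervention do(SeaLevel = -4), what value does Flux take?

-16

Intervening sets SeaLevel = -4 and removes its equation (SeaLevel := -3Temp - CO2 + 5).
Temp = 2Forcing + 5  [with Forcing=-3]  = -1
Flux = 3SeaLevel + 3Temp - 1  [with SeaLevel=-4, Temp=-1]  = -16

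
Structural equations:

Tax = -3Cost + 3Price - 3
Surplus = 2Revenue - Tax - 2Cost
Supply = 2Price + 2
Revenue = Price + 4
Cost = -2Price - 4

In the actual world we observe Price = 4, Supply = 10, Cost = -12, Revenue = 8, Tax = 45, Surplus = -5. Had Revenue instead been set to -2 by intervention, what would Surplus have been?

Under do(Revenue=-2), the mechanism Revenue = Price + 4 is discarded; Revenue is fixed at -2.
Cost = -2Price - 4  [with Price=4]  = -12
Tax = -3Cost + 3Price - 3  [with Cost=-12, Price=4]  = 45
Surplus = 2Revenue - Tax - 2Cost  [with Revenue=-2, Tax=45, Cost=-12]  = -25

-25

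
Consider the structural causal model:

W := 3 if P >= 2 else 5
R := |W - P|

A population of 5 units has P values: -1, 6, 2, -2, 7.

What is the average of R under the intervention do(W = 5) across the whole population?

3.8

Under do(W=5), W's equation is replaced by W=5 for every unit. Per-unit R: 6, 1, 3, 7, 2. Mean = 3.8.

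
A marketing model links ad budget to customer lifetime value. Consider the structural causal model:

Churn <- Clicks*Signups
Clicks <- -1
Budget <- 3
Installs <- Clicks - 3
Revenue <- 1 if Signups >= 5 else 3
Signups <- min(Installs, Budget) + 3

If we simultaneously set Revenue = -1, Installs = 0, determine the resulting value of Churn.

-3

Under do(Revenue = -1, Installs = 0), each intervened variable's structural equation is replaced by its fixed value.
Signups = min(Installs, Budget) + 3  [with Installs=0, Budget=3]  = 3
Churn = Clicks*Signups  [with Clicks=-1, Signups=3]  = -3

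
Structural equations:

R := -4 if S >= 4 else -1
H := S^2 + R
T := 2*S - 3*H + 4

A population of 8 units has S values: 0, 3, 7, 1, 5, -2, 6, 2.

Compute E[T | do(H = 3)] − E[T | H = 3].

do(H=3) breaks H's dependence on S. With H=3 fixed, T across the units is -5, 1, 9, -3, 5, -9, 7, -1, mean 0.5.
Observing H=3 restricts to units where H's equation naturally yields 3: S ∈ {-2, 2}. In that subpopulation T = -9, -1, mean -5.
Difference = 0.5 − (-5) = 5.5.

5.5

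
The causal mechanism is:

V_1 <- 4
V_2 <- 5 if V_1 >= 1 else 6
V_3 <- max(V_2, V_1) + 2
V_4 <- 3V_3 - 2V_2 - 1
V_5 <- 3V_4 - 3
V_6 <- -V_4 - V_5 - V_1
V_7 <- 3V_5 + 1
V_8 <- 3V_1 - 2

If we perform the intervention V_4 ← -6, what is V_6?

23

Under do(V_4=-6), the mechanism V_4 <- 3V_3 - 2V_2 - 1 is discarded; V_4 is fixed at -6.
V_5 = 3V_4 - 3  [with V_4=-6]  = -21
V_6 = -V_4 - V_5 - V_1  [with V_4=-6, V_5=-21, V_1=4]  = 23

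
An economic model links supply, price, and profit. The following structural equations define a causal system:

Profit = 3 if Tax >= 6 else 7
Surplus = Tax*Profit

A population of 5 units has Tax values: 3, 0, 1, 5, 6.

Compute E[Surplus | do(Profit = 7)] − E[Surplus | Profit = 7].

do(Profit=7) breaks Profit's dependence on Tax. With Profit=7 fixed, Surplus across the units is 21, 0, 7, 35, 42, mean 21.
Observing Profit=7 restricts to units where Profit's equation naturally yields 7: Tax ∈ {3, 0, 1, 5}. In that subpopulation Surplus = 21, 0, 7, 35, mean 15.75.
Difference = 21 − 15.75 = 5.25.

5.25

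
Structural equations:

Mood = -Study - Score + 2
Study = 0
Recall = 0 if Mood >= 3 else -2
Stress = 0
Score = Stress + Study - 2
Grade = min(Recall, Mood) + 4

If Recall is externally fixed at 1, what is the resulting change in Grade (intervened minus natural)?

The intervention breaks the incoming arrows to Recall: Recall = 0 if Mood >= 3 else -2 no longer applies, and Recall = 1.
Score = Stress + Study - 2  [with Stress=0, Study=0]  = -2
Mood = -Study - Score + 2  [with Study=0, Score=-2]  = 4
Grade = min(Recall, Mood) + 4  [with Recall=1, Mood=4]  = 5
Without intervention: Score = Stress + Study - 2  [with Stress=0, Study=0]  = -2; Mood = -Study - Score + 2  [with Study=0, Score=-2]  = 4; Recall = 0 if Mood >= 3 else -2  [with Mood=4]  = 0; Grade = min(Recall, Mood) + 4  [with Recall=0, Mood=4]  = 4.
Change = 5 − 4 = 1.

1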